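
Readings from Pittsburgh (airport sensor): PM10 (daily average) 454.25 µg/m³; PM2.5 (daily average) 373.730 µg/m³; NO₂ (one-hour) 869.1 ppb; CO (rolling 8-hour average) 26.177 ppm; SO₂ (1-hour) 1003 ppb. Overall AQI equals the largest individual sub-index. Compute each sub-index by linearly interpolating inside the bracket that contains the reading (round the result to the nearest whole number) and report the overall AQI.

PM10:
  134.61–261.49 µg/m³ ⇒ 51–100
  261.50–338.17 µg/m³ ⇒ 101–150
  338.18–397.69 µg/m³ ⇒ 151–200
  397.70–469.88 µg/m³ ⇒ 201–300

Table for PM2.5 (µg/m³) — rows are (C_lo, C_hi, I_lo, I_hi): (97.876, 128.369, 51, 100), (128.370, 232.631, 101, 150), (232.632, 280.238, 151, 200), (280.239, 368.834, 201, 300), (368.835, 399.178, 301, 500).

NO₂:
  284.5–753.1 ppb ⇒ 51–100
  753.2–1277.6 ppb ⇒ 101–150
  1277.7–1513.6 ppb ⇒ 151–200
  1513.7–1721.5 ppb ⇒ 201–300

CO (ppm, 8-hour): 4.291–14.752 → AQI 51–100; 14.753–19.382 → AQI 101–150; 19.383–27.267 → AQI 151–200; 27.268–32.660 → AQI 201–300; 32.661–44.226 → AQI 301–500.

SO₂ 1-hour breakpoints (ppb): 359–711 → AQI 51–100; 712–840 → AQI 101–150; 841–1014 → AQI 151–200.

PM10: 454.25 ∈ [397.70, 469.88] ↔ index [201, 300].
201 + (454.25−397.70)·(300−201)/(469.88−397.70) = 201 + 56.55·99/72.18 ≈ 278.56, so AQI = 279.
PM2.5: 373.730 ∈ [368.835, 399.178] ↔ index [301, 500].
301 + (373.730−368.835)·(500−301)/(399.178−368.835) = 301 + 4.895·199/30.343 ≈ 333.10, so AQI = 333.
NO₂: row 753.2–1277.6 (AQI 101–150). (150−101)·(869.1−753.2)/(1277.6−753.2) + 101 = 49·115.9/524.4 + 101 ≈ 111.83 → 112.
CO: row 19.383–27.267 (AQI 151–200). (200−151)·(26.177−19.383)/(27.267−19.383) + 151 = 49·6.794/7.884 + 151 ≈ 193.23 → 193.
SO₂: 1003 lies in 841–1014, so I_lo=151, I_hi=200, C_lo=841, C_hi=1014.
(200−151)/(1014−841) × (1003−841) + 151 = 49/173 × 162 + 151 ≈ 196.88 → 197.
Sub-indices: PM10→279, PM2.5→333, NO₂→112, CO→193, SO₂→197. Overall AQI = max = 333; dominant pollutant is PM2.5.
AQI 333: Hazardous.

333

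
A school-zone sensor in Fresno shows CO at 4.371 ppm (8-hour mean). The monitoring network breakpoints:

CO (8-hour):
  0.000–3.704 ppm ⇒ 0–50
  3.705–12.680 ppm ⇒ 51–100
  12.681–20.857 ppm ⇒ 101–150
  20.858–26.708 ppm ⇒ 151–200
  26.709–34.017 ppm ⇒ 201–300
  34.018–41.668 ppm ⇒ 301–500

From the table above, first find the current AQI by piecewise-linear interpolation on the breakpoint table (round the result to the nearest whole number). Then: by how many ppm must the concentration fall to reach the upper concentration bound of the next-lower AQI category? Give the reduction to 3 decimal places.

CO: 4.371 lies in 3.705–12.680, so I_lo=51, I_hi=100, C_lo=3.705, C_hi=12.680.
(100−51)/(12.680−3.705) × (4.371−3.705) + 51 = 49/8.975 × 0.666 + 51 ≈ 54.64 → 55.
Current AQI 55 is in the Moderate range (51–100). The next-lower category tops out at AQI 50, whose upper concentration bound is 3.704 ppm.
Reduction needed = 4.371 − 3.704 = 0.667 ppm.

0.667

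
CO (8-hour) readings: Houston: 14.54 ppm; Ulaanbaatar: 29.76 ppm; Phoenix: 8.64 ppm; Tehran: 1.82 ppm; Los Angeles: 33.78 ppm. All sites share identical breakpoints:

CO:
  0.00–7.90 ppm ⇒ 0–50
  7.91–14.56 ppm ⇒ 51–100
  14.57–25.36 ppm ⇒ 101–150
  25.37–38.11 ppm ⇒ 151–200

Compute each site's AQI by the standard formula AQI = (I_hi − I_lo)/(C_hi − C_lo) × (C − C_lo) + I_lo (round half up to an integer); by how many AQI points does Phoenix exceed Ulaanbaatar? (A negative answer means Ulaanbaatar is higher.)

Houston 14.54: bracket 7.91–14.56 → index 51–100; slope 49/6.65, offset 6.63.
AQI = 51 + 49/6.65·6.63 ≈ 99.85 ⇒ 100.
Ulaanbaatar 29.76: bracket 25.37–38.11 → index 151–200; slope 49/12.74, offset 4.39.
AQI = 151 + 49/12.74·4.39 ≈ 167.88 ⇒ 168.
Phoenix 8.64: bracket 7.91–14.56 → index 51–100; slope 49/6.65, offset 0.73.
AQI = 51 + 49/6.65·0.73 ≈ 56.38 ⇒ 56.
Tehran: 1.82 ∈ [0.00, 7.90] ↔ index [0, 50].
0 + (1.82−0.00)·(50−0)/(7.90−0.00) = 0 + 1.82·50/7.90 ≈ 11.52, so AQI = 12.
Los Angeles 33.78: bracket 25.37–38.11 → index 151–200; slope 49/12.74, offset 8.41.
AQI = 151 + 49/12.74·8.41 ≈ 183.35 ⇒ 183.
AQIs: Houston=100, Ulaanbaatar=168, Phoenix=56, Tehran=12, Los Angeles=183. Phoenix (56) − Ulaanbaatar (168) = -112.

-112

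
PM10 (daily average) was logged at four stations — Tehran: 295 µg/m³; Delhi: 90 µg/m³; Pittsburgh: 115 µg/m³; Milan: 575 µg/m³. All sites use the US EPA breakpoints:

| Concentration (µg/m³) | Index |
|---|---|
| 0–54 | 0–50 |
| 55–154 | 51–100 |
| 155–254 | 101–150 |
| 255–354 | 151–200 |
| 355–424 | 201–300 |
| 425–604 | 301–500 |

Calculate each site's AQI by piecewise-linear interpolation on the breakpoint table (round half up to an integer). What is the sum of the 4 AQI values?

Tehran: 295 lies in 255–354, so I_lo=151, I_hi=200, C_lo=255, C_hi=354.
(200−151)/(354−255) × (295−255) + 151 = 49/99 × 40 + 151 ≈ 170.80 → 171.
Delhi: row 55–154 (AQI 51–100). (100−51)·(90−55)/(154−55) + 51 = 49·35/99 + 51 ≈ 68.32 → 68.
Pittsburgh: 115 ∈ [55, 154] ↔ index [51, 100].
51 + (115−55)·(100−51)/(154−55) = 51 + 60·49/99 ≈ 80.70, so AQI = 81.
Milan: 575 ∈ [425, 604] ↔ index [301, 500].
301 + (575−425)·(500−301)/(604−425) = 301 + 150·199/179 ≈ 467.76, so AQI = 468.
AQIs: Tehran=171, Delhi=68, Pittsburgh=81, Milan=468. Sum = 171 + 68 + 81 + 468 = 788.

788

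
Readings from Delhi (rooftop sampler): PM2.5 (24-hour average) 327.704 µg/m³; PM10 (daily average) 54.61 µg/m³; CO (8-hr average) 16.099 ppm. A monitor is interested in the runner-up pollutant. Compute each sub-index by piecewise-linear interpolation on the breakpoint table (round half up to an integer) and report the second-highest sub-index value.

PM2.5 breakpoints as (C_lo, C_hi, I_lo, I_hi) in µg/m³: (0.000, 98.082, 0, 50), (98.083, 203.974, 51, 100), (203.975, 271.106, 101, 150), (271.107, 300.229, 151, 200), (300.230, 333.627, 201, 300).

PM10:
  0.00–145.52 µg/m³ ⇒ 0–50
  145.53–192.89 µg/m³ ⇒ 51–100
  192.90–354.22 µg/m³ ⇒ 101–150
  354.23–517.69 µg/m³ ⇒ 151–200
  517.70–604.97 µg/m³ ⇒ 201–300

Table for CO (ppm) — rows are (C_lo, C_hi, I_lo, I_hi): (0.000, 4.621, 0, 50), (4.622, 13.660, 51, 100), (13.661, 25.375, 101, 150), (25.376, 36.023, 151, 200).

111

PM2.5: row 300.230–333.627 (AQI 201–300). (300−201)·(327.704−300.230)/(333.627−300.230) + 201 = 99·27.474/33.397 + 201 ≈ 282.44 → 282.
PM10: 54.61 lies in 0.00–145.52, so I_lo=0, I_hi=50, C_lo=0.00, C_hi=145.52.
(50−0)/(145.52−0.00) × (54.61−0.00) + 0 = 50/145.52 × 54.61 + 0 ≈ 18.76 → 19.
CO: row 13.661–25.375 (AQI 101–150). (150−101)·(16.099−13.661)/(25.375−13.661) + 101 = 49·2.438/11.714 + 101 ≈ 111.20 → 111.
Sub-indices: PM2.5→282, PM10→19, CO→111. Ranked high→low: 282, 111, 19. Second-highest sub-index = 111.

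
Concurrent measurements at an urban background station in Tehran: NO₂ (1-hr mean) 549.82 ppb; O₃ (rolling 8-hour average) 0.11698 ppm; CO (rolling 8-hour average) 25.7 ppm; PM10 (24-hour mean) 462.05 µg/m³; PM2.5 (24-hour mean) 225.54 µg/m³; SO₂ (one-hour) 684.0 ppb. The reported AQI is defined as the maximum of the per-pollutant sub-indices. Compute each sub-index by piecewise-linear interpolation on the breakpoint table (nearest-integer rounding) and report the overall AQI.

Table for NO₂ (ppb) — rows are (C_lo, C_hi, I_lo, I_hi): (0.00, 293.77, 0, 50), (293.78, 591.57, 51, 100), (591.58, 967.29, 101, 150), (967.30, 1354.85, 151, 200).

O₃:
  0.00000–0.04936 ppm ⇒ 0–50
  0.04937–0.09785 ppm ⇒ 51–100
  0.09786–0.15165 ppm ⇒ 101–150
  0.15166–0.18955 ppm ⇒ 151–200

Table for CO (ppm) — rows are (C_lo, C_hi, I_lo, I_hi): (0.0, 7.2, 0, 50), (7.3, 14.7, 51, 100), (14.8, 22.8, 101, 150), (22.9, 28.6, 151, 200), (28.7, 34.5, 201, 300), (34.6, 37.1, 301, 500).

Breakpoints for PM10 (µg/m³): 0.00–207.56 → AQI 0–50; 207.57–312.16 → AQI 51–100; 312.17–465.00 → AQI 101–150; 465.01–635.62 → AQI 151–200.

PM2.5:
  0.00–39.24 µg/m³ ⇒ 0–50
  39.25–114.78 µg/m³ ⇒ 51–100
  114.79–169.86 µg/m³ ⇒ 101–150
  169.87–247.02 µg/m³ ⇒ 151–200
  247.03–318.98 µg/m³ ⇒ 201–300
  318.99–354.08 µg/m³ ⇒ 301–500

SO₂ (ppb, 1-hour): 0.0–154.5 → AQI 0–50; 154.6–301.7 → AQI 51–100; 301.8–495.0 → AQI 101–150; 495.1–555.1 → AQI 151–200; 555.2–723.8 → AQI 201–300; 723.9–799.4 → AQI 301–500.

277

NO₂ 549.82: bracket 293.78–591.57 → index 51–100; slope 49/297.79, offset 256.04.
AQI = 51 + 49/297.79·256.04 ≈ 93.13 ⇒ 93.
O₃: row 0.09786–0.15165 (AQI 101–150). (150−101)·(0.11698−0.09786)/(0.15165−0.09786) + 101 = 49·0.01912/0.05379 + 101 ≈ 118.42 → 118.
CO: row 22.9–28.6 (AQI 151–200). (200−151)·(25.7−22.9)/(28.6−22.9) + 151 = 49·2.8/5.7 + 151 ≈ 175.07 → 175.
PM10: 462.05 ∈ [312.17, 465.00] ↔ index [101, 150].
101 + (462.05−312.17)·(150−101)/(465.00−312.17) = 101 + 149.88·49/152.83 ≈ 149.05, so AQI = 149.
PM2.5: row 169.87–247.02 (AQI 151–200). (200−151)·(225.54−169.87)/(247.02−169.87) + 151 = 49·55.67/77.15 + 151 ≈ 186.36 → 186.
SO₂: 684.0 lies in 555.2–723.8, so I_lo=201, I_hi=300, C_lo=555.2, C_hi=723.8.
(300−201)/(723.8−555.2) × (684.0−555.2) + 201 = 99/168.6 × 128.8 + 201 ≈ 276.63 → 277.
Sub-indices: NO₂→93, O₃→118, CO→175, PM10→149, PM2.5→186, SO₂→277. Overall AQI = max = 277; dominant pollutant is SO₂.
AQI 277: Very Unhealthy.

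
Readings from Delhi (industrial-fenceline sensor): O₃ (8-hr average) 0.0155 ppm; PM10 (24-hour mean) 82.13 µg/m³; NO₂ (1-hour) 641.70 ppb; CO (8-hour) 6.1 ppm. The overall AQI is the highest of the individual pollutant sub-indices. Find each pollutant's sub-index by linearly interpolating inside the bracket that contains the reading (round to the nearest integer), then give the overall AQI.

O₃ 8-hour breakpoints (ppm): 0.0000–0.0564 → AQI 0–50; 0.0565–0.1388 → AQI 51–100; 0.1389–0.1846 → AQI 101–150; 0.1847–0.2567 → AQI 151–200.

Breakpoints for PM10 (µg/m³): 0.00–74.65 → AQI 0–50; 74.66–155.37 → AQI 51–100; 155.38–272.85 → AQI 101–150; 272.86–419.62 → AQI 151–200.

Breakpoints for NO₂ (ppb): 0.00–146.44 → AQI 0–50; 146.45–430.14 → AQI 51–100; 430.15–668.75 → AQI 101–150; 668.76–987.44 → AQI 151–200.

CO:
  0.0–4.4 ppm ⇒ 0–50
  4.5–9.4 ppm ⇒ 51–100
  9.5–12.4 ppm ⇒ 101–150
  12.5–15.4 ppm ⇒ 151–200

O₃: 0.0155 lies in 0.0000–0.0564, so I_lo=0, I_hi=50, C_lo=0.0000, C_hi=0.0564.
(50−0)/(0.0564−0.0000) × (0.0155−0.0000) + 0 = 50/0.0564 × 0.0155 + 0 ≈ 13.74 → 14.
PM10 82.13: bracket 74.66–155.37 → index 51–100; slope 49/80.71, offset 7.47.
AQI = 51 + 49/80.71·7.47 ≈ 55.54 ⇒ 56.
NO₂: 641.70 ∈ [430.15, 668.75] ↔ index [101, 150].
101 + (641.70−430.15)·(150−101)/(668.75−430.15) = 101 + 211.55·49/238.60 ≈ 144.44, so AQI = 144.
CO: 6.1 ∈ [4.5, 9.4] ↔ index [51, 100].
51 + (6.1−4.5)·(100−51)/(9.4−4.5) = 51 + 1.6·49/4.9 ≈ 67.00, so AQI = 67.
Sub-indices: O₃→14, PM10→56, NO₂→144, CO→67. Overall AQI = max = 144; dominant pollutant is NO₂.

144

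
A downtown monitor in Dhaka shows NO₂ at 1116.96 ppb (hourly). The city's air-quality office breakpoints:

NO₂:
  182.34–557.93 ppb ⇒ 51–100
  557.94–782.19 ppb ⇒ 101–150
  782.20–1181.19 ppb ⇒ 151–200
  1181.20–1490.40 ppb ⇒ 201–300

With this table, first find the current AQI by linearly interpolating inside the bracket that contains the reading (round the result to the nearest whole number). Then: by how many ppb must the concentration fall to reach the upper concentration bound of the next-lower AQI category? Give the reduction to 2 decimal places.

NO₂: 1116.96 lies in 782.20–1181.19, so I_lo=151, I_hi=200, C_lo=782.20, C_hi=1181.19.
(200−151)/(1181.19−782.20) × (1116.96−782.20) + 151 = 49/398.99 × 334.76 + 151 ≈ 192.11 → 192.
Current AQI 192 is in the Unhealthy range (151–200). The next-lower category tops out at AQI 150, whose upper concentration bound is 782.19 ppb.
Reduction needed = 1116.96 − 782.19 = 334.77 ppb.

334.77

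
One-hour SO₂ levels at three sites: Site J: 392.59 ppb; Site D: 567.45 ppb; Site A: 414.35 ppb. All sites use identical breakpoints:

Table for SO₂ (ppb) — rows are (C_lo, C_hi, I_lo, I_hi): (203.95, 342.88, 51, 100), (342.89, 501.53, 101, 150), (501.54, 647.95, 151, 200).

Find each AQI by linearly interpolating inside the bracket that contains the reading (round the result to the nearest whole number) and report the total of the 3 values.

Site J: 392.59 lies in 342.89–501.53, so I_lo=101, I_hi=150, C_lo=342.89, C_hi=501.53.
(150−101)/(501.53−342.89) × (392.59−342.89) + 101 = 49/158.64 × 49.70 + 101 ≈ 116.35 → 116.
Site D 567.45: bracket 501.54–647.95 → index 151–200; slope 49/146.41, offset 65.91.
AQI = 151 + 49/146.41·65.91 ≈ 173.06 ⇒ 173.
Site A: row 342.89–501.53 (AQI 101–150). (150−101)·(414.35−342.89)/(501.53−342.89) + 101 = 49·71.46/158.64 + 101 ≈ 123.07 → 123.
AQIs: Site J=116, Site D=173, Site A=123. Sum = 116 + 173 + 123 = 412.

412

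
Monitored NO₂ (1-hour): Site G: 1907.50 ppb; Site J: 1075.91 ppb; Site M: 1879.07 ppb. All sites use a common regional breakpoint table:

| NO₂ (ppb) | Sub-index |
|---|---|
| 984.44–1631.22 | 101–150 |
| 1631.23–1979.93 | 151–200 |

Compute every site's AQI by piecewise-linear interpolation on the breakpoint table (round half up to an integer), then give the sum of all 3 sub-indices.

Site G: row 1631.23–1979.93 (AQI 151–200). (200−151)·(1907.50−1631.23)/(1979.93−1631.23) + 151 = 49·276.27/348.70 + 151 ≈ 189.82 → 190.
Site J: 1075.91 ∈ [984.44, 1631.22] ↔ index [101, 150].
101 + (1075.91−984.44)·(150−101)/(1631.22−984.44) = 101 + 91.47·49/646.78 ≈ 107.93, so AQI = 108.
Site M: 1879.07 ∈ [1631.23, 1979.93] ↔ index [151, 200].
151 + (1879.07−1631.23)·(200−151)/(1979.93−1631.23) = 151 + 247.84·49/348.70 ≈ 185.83, so AQI = 186.
AQIs: Site G=190, Site J=108, Site M=186. Sum = 190 + 108 + 186 = 484.

484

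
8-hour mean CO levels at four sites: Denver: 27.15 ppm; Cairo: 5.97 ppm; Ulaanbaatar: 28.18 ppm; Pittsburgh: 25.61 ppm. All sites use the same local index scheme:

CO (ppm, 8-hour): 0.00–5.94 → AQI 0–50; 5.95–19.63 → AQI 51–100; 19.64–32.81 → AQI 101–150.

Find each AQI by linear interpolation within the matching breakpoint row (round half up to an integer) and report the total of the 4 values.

436

Denver: 27.15 lies in 19.64–32.81, so I_lo=101, I_hi=150, C_lo=19.64, C_hi=32.81.
(150−101)/(32.81−19.64) × (27.15−19.64) + 101 = 49/13.17 × 7.51 + 101 ≈ 128.94 → 129.
Cairo 5.97: bracket 5.95–19.63 → index 51–100; slope 49/13.68, offset 0.02.
AQI = 51 + 49/13.68·0.02 ≈ 51.07 ⇒ 51.
Ulaanbaatar 28.18: bracket 19.64–32.81 → index 101–150; slope 49/13.17, offset 8.54.
AQI = 101 + 49/13.17·8.54 ≈ 132.77 ⇒ 133.
Pittsburgh: 25.61 lies in 19.64–32.81, so I_lo=101, I_hi=150, C_lo=19.64, C_hi=32.81.
(150−101)/(32.81−19.64) × (25.61−19.64) + 101 = 49/13.17 × 5.97 + 101 ≈ 123.21 → 123.
AQIs: Denver=129, Cairo=51, Ulaanbaatar=133, Pittsburgh=123. Sum = 129 + 51 + 133 + 123 = 436.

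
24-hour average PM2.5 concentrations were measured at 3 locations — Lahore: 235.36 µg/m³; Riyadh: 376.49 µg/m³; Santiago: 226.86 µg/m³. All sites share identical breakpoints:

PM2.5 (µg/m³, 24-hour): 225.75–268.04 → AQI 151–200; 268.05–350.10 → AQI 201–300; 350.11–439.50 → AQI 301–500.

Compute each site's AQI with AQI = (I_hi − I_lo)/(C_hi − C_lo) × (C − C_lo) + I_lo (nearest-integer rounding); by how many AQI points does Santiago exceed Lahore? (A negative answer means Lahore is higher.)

-10

Lahore 235.36: bracket 225.75–268.04 → index 151–200; slope 49/42.29, offset 9.61.
AQI = 151 + 49/42.29·9.61 ≈ 162.13 ⇒ 162.
Riyadh 376.49: bracket 350.11–439.50 → index 301–500; slope 199/89.39, offset 26.38.
AQI = 301 + 199/89.39·26.38 ≈ 359.73 ⇒ 360.
Santiago: 226.86 lies in 225.75–268.04, so I_lo=151, I_hi=200, C_lo=225.75, C_hi=268.04.
(200−151)/(268.04−225.75) × (226.86−225.75) + 151 = 49/42.29 × 1.11 + 151 ≈ 152.29 → 152.
AQIs: Lahore=162, Riyadh=360, Santiago=152. Santiago (152) − Lahore (162) = -10.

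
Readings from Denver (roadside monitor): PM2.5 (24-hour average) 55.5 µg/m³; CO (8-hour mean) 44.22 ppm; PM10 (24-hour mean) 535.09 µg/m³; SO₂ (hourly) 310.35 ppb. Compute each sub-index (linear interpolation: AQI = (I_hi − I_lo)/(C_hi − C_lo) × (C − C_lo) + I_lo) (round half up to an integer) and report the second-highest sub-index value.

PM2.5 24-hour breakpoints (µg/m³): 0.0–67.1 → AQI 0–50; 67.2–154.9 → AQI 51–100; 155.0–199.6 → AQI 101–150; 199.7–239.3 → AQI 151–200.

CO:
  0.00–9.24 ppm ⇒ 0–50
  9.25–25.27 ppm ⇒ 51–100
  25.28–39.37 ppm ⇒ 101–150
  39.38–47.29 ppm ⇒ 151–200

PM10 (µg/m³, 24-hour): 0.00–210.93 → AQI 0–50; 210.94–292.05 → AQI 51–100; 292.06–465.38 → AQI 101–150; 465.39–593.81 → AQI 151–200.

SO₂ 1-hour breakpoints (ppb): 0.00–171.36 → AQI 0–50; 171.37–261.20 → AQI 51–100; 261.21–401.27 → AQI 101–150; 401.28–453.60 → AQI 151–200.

178

PM2.5 55.5: bracket 0.0–67.1 → index 0–50; slope 50/67.1, offset 55.5.
AQI = 0 + 50/67.1·55.5 ≈ 41.36 ⇒ 41.
CO: 44.22 lies in 39.38–47.29, so I_lo=151, I_hi=200, C_lo=39.38, C_hi=47.29.
(200−151)/(47.29−39.38) × (44.22−39.38) + 151 = 49/7.91 × 4.84 + 151 ≈ 180.98 → 181.
PM10: 535.09 lies in 465.39–593.81, so I_lo=151, I_hi=200, C_lo=465.39, C_hi=593.81.
(200−151)/(593.81−465.39) × (535.09−465.39) + 151 = 49/128.42 × 69.70 + 151 ≈ 177.59 → 178.
SO₂: 310.35 ∈ [261.21, 401.27] ↔ index [101, 150].
101 + (310.35−261.21)·(150−101)/(401.27−261.21) = 101 + 49.14·49/140.06 ≈ 118.19, so AQI = 118.
Sub-indices: PM2.5→41, CO→181, PM10→178, SO₂→118. Ranked high→low: 181, 178, 118, 41. Second-highest sub-index = 178.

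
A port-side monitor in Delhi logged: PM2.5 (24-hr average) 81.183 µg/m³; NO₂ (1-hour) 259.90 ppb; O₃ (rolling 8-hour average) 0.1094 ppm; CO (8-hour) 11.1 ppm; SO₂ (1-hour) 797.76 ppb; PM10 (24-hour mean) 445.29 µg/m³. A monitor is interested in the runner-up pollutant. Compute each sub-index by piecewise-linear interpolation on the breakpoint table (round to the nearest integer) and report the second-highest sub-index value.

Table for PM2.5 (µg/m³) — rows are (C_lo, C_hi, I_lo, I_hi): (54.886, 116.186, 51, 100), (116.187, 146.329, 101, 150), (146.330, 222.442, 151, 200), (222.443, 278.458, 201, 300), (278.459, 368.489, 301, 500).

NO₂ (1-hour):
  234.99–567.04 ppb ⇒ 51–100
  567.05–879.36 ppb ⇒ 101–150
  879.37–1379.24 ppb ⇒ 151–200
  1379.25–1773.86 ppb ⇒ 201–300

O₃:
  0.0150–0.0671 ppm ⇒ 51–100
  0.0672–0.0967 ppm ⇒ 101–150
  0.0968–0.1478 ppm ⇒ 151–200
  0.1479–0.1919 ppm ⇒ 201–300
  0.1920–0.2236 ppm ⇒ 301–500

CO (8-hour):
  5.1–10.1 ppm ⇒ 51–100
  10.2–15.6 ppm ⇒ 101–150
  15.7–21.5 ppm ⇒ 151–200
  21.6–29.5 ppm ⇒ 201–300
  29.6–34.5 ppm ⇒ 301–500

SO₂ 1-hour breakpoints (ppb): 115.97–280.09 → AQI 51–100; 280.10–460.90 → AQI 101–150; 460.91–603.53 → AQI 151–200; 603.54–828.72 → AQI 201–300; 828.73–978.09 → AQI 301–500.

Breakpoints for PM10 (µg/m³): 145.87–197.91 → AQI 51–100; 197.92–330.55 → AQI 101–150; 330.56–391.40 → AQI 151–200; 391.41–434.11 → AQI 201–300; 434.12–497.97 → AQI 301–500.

PM2.5: 81.183 lies in 54.886–116.186, so I_lo=51, I_hi=100, C_lo=54.886, C_hi=116.186.
(100−51)/(116.186−54.886) × (81.183−54.886) + 51 = 49/61.300 × 26.297 + 51 ≈ 72.02 → 72.
NO₂ 259.90: bracket 234.99–567.04 → index 51–100; slope 49/332.05, offset 24.91.
AQI = 51 + 49/332.05·24.91 ≈ 54.68 ⇒ 55.
O₃ 0.1094: bracket 0.0968–0.1478 → index 151–200; slope 49/0.0510, offset 0.0126.
AQI = 151 + 49/0.0510·0.0126 ≈ 163.11 ⇒ 163.
CO: 11.1 lies in 10.2–15.6, so I_lo=101, I_hi=150, C_lo=10.2, C_hi=15.6.
(150−101)/(15.6−10.2) × (11.1−10.2) + 101 = 49/5.4 × 0.9 + 101 ≈ 109.17 → 109.
SO₂ 797.76: bracket 603.54–828.72 → index 201–300; slope 99/225.18, offset 194.22.
AQI = 201 + 99/225.18·194.22 ≈ 286.39 ⇒ 286.
PM10: row 434.12–497.97 (AQI 301–500). (500−301)·(445.29−434.12)/(497.97−434.12) + 301 = 199·11.17/63.85 + 301 ≈ 335.81 → 336.
Sub-indices: PM2.5→72, NO₂→55, O₃→163, CO→109, SO₂→286, PM10→336. Ranked high→low: 336, 286, 163, 109, 72, 55. Second-highest sub-index = 286.

286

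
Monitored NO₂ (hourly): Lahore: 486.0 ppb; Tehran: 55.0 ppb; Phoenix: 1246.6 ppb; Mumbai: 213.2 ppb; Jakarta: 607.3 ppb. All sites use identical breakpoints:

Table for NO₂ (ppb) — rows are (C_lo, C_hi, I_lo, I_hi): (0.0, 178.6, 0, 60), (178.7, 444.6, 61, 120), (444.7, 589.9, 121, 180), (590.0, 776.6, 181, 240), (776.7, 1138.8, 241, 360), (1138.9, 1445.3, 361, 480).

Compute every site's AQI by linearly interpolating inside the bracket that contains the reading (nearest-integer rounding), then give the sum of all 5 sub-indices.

814

Lahore 486.0: bracket 444.7–589.9 → index 121–180; slope 59/145.2, offset 41.3.
AQI = 121 + 59/145.2·41.3 ≈ 137.78 ⇒ 138.
Tehran: row 0.0–178.6 (AQI 0–60). (60−0)·(55.0−0.0)/(178.6−0.0) + 0 = 60·55.0/178.6 + 0 ≈ 18.48 → 18.
Phoenix: 1246.6 lies in 1138.9–1445.3, so I_lo=361, I_hi=480, C_lo=1138.9, C_hi=1445.3.
(480−361)/(1445.3−1138.9) × (1246.6−1138.9) + 361 = 119/306.4 × 107.7 + 361 ≈ 402.83 → 403.
Mumbai 213.2: bracket 178.7–444.6 → index 61–120; slope 59/265.9, offset 34.5.
AQI = 61 + 59/265.9·34.5 ≈ 68.66 ⇒ 69.
Jakarta: 607.3 lies in 590.0–776.6, so I_lo=181, I_hi=240, C_lo=590.0, C_hi=776.6.
(240−181)/(776.6−590.0) × (607.3−590.0) + 181 = 59/186.6 × 17.3 + 181 ≈ 186.47 → 186.
AQIs: Lahore=138, Tehran=18, Phoenix=403, Mumbai=69, Jakarta=186. Sum = 138 + 18 + 403 + 69 + 186 = 814.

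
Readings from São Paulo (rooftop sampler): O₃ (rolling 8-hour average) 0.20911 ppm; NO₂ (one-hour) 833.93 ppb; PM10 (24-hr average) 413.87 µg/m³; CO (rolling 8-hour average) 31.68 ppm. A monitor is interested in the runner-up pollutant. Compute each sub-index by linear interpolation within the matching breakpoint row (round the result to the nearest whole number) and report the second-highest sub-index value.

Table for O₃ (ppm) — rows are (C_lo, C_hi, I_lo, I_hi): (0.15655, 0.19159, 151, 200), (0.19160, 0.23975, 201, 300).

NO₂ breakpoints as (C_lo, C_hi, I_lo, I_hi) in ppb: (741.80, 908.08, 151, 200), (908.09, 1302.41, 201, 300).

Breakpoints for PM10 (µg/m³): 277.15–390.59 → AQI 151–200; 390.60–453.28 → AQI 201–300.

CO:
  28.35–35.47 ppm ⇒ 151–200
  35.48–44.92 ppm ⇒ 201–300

237

O₃ 0.20911: bracket 0.19160–0.23975 → index 201–300; slope 99/0.04815, offset 0.01751.
AQI = 201 + 99/0.04815·0.01751 ≈ 237.00 ⇒ 237.
NO₂: 833.93 lies in 741.80–908.08, so I_lo=151, I_hi=200, C_lo=741.80, C_hi=908.08.
(200−151)/(908.08−741.80) × (833.93−741.80) + 151 = 49/166.28 × 92.13 + 151 ≈ 178.15 → 178.
PM10: row 390.60–453.28 (AQI 201–300). (300−201)·(413.87−390.60)/(453.28−390.60) + 201 = 99·23.27/62.68 + 201 ≈ 237.75 → 238.
CO: 31.68 lies in 28.35–35.47, so I_lo=151, I_hi=200, C_lo=28.35, C_hi=35.47.
(200−151)/(35.47−28.35) × (31.68−28.35) + 151 = 49/7.12 × 3.33 + 151 ≈ 173.92 → 174.
Sub-indices: O₃→237, NO₂→178, PM10→238, CO→174. Ranked high→low: 238, 237, 178, 174. Second-highest sub-index = 237.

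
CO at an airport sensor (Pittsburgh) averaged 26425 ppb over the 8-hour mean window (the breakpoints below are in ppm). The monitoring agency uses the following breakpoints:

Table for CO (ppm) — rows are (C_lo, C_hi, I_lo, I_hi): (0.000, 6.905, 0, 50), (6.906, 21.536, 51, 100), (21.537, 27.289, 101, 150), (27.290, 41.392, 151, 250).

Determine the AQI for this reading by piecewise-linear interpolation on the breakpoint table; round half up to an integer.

143

Convert: 26425 ppb = 26.425 ppm.
CO: 26.425 ∈ [21.537, 27.289] ↔ index [101, 150].
101 + (26.425−21.537)·(150−101)/(27.289−21.537) = 101 + 4.888·49/5.752 ≈ 142.64, so AQI = 143.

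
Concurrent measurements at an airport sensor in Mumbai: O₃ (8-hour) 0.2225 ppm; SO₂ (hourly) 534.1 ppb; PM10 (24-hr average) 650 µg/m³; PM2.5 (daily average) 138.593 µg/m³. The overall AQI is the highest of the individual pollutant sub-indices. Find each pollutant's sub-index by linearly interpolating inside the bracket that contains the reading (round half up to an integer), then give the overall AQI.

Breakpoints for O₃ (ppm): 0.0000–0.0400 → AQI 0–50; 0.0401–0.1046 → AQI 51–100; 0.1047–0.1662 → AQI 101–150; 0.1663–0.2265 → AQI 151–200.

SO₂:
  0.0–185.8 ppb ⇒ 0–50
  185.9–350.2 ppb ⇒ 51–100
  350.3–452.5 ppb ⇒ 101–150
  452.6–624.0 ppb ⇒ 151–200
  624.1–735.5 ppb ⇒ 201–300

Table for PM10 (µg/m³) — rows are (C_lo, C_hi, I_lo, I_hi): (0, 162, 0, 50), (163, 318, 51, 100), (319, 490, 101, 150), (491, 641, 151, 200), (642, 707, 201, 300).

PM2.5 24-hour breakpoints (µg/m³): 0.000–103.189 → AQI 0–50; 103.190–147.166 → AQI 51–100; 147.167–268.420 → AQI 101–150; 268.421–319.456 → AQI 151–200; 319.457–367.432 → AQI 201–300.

213

O₃: 0.2225 lies in 0.1663–0.2265, so I_lo=151, I_hi=200, C_lo=0.1663, C_hi=0.2265.
(200−151)/(0.2265−0.1663) × (0.2225−0.1663) + 151 = 49/0.0602 × 0.0562 + 151 ≈ 196.74 → 197.
SO₂: 534.1 lies in 452.6–624.0, so I_lo=151, I_hi=200, C_lo=452.6, C_hi=624.0.
(200−151)/(624.0−452.6) × (534.1−452.6) + 151 = 49/171.4 × 81.5 + 151 ≈ 174.30 → 174.
PM10 650: bracket 642–707 → index 201–300; slope 99/65, offset 8.
AQI = 201 + 99/65·8 ≈ 213.18 ⇒ 213.
PM2.5: 138.593 lies in 103.190–147.166, so I_lo=51, I_hi=100, C_lo=103.190, C_hi=147.166.
(100−51)/(147.166−103.190) × (138.593−103.190) + 51 = 49/43.976 × 35.403 + 51 ≈ 90.45 → 90.
Sub-indices: O₃→197, SO₂→174, PM10→213, PM2.5→90. Overall AQI = max = 213; dominant pollutant is PM10.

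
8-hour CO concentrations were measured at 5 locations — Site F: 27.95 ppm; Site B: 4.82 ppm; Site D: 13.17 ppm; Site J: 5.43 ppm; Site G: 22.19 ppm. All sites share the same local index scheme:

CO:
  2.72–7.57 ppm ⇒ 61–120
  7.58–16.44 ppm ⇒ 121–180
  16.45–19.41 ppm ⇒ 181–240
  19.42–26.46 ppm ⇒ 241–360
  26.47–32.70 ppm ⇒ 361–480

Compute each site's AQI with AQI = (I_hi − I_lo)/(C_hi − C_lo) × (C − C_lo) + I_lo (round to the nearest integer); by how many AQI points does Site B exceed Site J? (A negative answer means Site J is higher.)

Site F: 27.95 lies in 26.47–32.70, so I_lo=361, I_hi=480, C_lo=26.47, C_hi=32.70.
(480−361)/(32.70−26.47) × (27.95−26.47) + 361 = 119/6.23 × 1.48 + 361 ≈ 389.27 → 389.
Site B 4.82: bracket 2.72–7.57 → index 61–120; slope 59/4.85, offset 2.10.
AQI = 61 + 59/4.85·2.10 ≈ 86.55 ⇒ 87.
Site D: 13.17 lies in 7.58–16.44, so I_lo=121, I_hi=180, C_lo=7.58, C_hi=16.44.
(180−121)/(16.44−7.58) × (13.17−7.58) + 121 = 59/8.86 × 5.59 + 121 ≈ 158.22 → 158.
Site J: 5.43 lies in 2.72–7.57, so I_lo=61, I_hi=120, C_lo=2.72, C_hi=7.57.
(120−61)/(7.57−2.72) × (5.43−2.72) + 61 = 59/4.85 × 2.71 + 61 ≈ 93.97 → 94.
Site G: row 19.42–26.46 (AQI 241–360). (360−241)·(22.19−19.42)/(26.46−19.42) + 241 = 119·2.77/7.04 + 241 ≈ 287.82 → 288.
AQIs: Site F=389, Site B=87, Site D=158, Site J=94, Site G=288. Site B (87) − Site J (94) = -7.

-7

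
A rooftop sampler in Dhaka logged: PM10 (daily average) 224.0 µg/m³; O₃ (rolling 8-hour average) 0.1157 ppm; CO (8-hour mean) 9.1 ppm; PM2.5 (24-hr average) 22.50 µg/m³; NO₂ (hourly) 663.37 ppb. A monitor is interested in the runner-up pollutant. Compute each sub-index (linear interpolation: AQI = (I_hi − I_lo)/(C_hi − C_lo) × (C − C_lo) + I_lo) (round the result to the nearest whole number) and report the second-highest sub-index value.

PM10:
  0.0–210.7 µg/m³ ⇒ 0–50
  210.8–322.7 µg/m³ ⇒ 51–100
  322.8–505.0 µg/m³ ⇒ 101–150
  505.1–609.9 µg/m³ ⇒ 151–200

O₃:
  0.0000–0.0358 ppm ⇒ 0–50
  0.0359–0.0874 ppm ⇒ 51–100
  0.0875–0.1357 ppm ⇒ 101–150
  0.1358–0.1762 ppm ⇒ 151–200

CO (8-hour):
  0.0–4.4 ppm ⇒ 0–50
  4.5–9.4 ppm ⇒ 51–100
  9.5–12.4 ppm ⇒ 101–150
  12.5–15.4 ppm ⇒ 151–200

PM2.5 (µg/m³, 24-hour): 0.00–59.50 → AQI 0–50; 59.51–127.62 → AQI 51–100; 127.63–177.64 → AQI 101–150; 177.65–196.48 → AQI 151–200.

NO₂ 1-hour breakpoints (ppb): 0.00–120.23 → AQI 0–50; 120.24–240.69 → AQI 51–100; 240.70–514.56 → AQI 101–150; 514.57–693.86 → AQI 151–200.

130

PM10: 224.0 ∈ [210.8, 322.7] ↔ index [51, 100].
51 + (224.0−210.8)·(100−51)/(322.7−210.8) = 51 + 13.2·49/111.9 ≈ 56.78, so AQI = 57.
O₃ 0.1157: bracket 0.0875–0.1357 → index 101–150; slope 49/0.0482, offset 0.0282.
AQI = 101 + 49/0.0482·0.0282 ≈ 129.67 ⇒ 130.
CO: row 4.5–9.4 (AQI 51–100). (100−51)·(9.1−4.5)/(9.4−4.5) + 51 = 49·4.6/4.9 + 51 ≈ 97.00 → 97.
PM2.5: 22.50 ∈ [0.00, 59.50] ↔ index [0, 50].
0 + (22.50−0.00)·(50−0)/(59.50−0.00) = 0 + 22.50·50/59.50 ≈ 18.91, so AQI = 19.
NO₂ 663.37: bracket 514.57–693.86 → index 151–200; slope 49/179.29, offset 148.80.
AQI = 151 + 49/179.29·148.80 ≈ 191.67 ⇒ 192.
Sub-indices: PM10→57, O₃→130, CO→97, PM2.5→19, NO₂→192. Ranked high→low: 192, 130, 97, 57, 19. Second-highest sub-index = 130.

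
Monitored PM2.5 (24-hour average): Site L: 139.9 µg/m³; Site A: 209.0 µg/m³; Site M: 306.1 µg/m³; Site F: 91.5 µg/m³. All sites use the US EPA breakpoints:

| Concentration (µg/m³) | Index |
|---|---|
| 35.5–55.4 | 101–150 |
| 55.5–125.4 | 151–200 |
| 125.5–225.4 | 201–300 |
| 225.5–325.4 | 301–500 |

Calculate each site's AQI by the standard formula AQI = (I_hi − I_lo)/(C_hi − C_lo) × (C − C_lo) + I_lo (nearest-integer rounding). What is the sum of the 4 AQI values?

Site L 139.9: bracket 125.5–225.4 → index 201–300; slope 99/99.9, offset 14.4.
AQI = 201 + 99/99.9·14.4 ≈ 215.27 ⇒ 215.
Site A 209.0: bracket 125.5–225.4 → index 201–300; slope 99/99.9, offset 83.5.
AQI = 201 + 99/99.9·83.5 ≈ 283.75 ⇒ 284.
Site M: row 225.5–325.4 (AQI 301–500). (500−301)·(306.1−225.5)/(325.4−225.5) + 301 = 199·80.6/99.9 + 301 ≈ 461.55 → 462.
Site F: row 55.5–125.4 (AQI 151–200). (200−151)·(91.5−55.5)/(125.4−55.5) + 151 = 49·36.0/69.9 + 151 ≈ 176.24 → 176.
AQIs: Site L=215, Site A=284, Site M=462, Site F=176. Sum = 215 + 284 + 462 + 176 = 1137.

1137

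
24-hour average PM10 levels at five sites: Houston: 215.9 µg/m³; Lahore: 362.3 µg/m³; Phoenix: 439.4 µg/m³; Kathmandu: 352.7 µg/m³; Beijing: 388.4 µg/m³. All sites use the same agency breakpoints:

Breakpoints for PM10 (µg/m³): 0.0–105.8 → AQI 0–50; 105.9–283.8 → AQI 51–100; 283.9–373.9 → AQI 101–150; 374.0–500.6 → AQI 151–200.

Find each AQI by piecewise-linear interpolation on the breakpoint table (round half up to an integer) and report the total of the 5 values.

Houston: row 105.9–283.8 (AQI 51–100). (100−51)·(215.9−105.9)/(283.8−105.9) + 51 = 49·110.0/177.9 + 51 ≈ 81.30 → 81.
Lahore: row 283.9–373.9 (AQI 101–150). (150−101)·(362.3−283.9)/(373.9−283.9) + 101 = 49·78.4/90.0 + 101 ≈ 143.68 → 144.
Phoenix: row 374.0–500.6 (AQI 151–200). (200−151)·(439.4−374.0)/(500.6−374.0) + 151 = 49·65.4/126.6 + 151 ≈ 176.31 → 176.
Kathmandu: 352.7 ∈ [283.9, 373.9] ↔ index [101, 150].
101 + (352.7−283.9)·(150−101)/(373.9−283.9) = 101 + 68.8·49/90.0 ≈ 138.46, so AQI = 138.
Beijing: 388.4 ∈ [374.0, 500.6] ↔ index [151, 200].
151 + (388.4−374.0)·(200−151)/(500.6−374.0) = 151 + 14.4·49/126.6 ≈ 156.57, so AQI = 157.
AQIs: Houston=81, Lahore=144, Phoenix=176, Kathmandu=138, Beijing=157. Sum = 81 + 144 + 176 + 138 + 157 = 696.

696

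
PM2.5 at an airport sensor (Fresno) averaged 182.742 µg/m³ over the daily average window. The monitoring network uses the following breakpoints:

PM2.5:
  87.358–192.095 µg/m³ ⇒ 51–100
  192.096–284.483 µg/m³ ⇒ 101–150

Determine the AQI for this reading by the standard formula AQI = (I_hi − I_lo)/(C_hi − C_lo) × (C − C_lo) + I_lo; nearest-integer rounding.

PM2.5: 182.742 lies in 87.358–192.095, so I_lo=51, I_hi=100, C_lo=87.358, C_hi=192.095.
(100−51)/(192.095−87.358) × (182.742−87.358) + 51 = 49/104.737 × 95.384 + 51 ≈ 95.62 → 96.

96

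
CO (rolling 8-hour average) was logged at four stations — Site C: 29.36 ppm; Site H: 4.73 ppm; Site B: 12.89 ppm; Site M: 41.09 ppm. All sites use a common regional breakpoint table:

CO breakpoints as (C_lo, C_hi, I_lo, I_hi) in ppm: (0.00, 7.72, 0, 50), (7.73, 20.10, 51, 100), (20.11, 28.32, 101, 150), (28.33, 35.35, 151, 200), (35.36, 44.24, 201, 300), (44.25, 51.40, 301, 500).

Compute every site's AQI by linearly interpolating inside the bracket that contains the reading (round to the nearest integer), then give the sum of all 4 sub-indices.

525

Site C: row 28.33–35.35 (AQI 151–200). (200−151)·(29.36−28.33)/(35.35−28.33) + 151 = 49·1.03/7.02 + 151 ≈ 158.19 → 158.
Site H: 4.73 lies in 0.00–7.72, so I_lo=0, I_hi=50, C_lo=0.00, C_hi=7.72.
(50−0)/(7.72−0.00) × (4.73−0.00) + 0 = 50/7.72 × 4.73 + 0 ≈ 30.63 → 31.
Site B: 12.89 ∈ [7.73, 20.10] ↔ index [51, 100].
51 + (12.89−7.73)·(100−51)/(20.10−7.73) = 51 + 5.16·49/12.37 ≈ 71.44, so AQI = 71.
Site M 41.09: bracket 35.36–44.24 → index 201–300; slope 99/8.88, offset 5.73.
AQI = 201 + 99/8.88·5.73 ≈ 264.88 ⇒ 265.
AQIs: Site C=158, Site H=31, Site B=71, Site M=265. Sum = 158 + 31 + 71 + 265 = 525.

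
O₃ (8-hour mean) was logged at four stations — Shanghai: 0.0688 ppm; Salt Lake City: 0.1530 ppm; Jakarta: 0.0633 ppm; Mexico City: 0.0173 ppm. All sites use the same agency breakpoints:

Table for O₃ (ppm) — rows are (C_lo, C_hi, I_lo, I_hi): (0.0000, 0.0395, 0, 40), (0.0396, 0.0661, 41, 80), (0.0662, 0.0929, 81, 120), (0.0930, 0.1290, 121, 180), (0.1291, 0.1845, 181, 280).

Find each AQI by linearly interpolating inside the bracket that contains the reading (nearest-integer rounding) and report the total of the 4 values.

403

Shanghai: row 0.0662–0.0929 (AQI 81–120). (120−81)·(0.0688−0.0662)/(0.0929−0.0662) + 81 = 39·0.0026/0.0267 + 81 ≈ 84.80 → 85.
Salt Lake City: row 0.1291–0.1845 (AQI 181–280). (280−181)·(0.1530−0.1291)/(0.1845−0.1291) + 181 = 99·0.0239/0.0554 + 181 ≈ 223.71 → 224.
Jakarta: 0.0633 ∈ [0.0396, 0.0661] ↔ index [41, 80].
41 + (0.0633−0.0396)·(80−41)/(0.0661−0.0396) = 41 + 0.0237·39/0.0265 ≈ 75.88, so AQI = 76.
Mexico City: row 0.0000–0.0395 (AQI 0–40). (40−0)·(0.0173−0.0000)/(0.0395−0.0000) + 0 = 40·0.0173/0.0395 + 0 ≈ 17.52 → 18.
AQIs: Shanghai=85, Salt Lake City=224, Jakarta=76, Mexico City=18. Sum = 85 + 224 + 76 + 18 = 403.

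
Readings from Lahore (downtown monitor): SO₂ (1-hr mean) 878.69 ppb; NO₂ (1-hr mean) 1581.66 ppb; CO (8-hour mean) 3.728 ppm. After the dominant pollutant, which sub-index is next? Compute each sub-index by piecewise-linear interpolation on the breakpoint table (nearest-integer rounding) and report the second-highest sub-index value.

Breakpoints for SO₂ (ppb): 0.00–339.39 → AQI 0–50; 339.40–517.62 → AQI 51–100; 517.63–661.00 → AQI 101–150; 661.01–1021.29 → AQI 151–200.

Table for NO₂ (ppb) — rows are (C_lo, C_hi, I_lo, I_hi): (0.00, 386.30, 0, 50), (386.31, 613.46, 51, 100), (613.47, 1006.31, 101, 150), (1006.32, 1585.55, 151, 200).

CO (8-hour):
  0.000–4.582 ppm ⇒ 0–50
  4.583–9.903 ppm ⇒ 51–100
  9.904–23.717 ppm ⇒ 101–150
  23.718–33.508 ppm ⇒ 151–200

181

SO₂: row 661.01–1021.29 (AQI 151–200). (200−151)·(878.69−661.01)/(1021.29−661.01) + 151 = 49·217.68/360.28 + 151 ≈ 180.61 → 181.
NO₂: 1581.66 ∈ [1006.32, 1585.55] ↔ index [151, 200].
151 + (1581.66−1006.32)·(200−151)/(1585.55−1006.32) = 151 + 575.34·49/579.23 ≈ 199.67, so AQI = 200.
CO: 3.728 ∈ [0.000, 4.582] ↔ index [0, 50].
0 + (3.728−0.000)·(50−0)/(4.582−0.000) = 0 + 3.728·50/4.582 ≈ 40.68, so AQI = 41.
Sub-indices: SO₂→181, NO₂→200, CO→41. Ranked high→low: 200, 181, 41. Second-highest sub-index = 181.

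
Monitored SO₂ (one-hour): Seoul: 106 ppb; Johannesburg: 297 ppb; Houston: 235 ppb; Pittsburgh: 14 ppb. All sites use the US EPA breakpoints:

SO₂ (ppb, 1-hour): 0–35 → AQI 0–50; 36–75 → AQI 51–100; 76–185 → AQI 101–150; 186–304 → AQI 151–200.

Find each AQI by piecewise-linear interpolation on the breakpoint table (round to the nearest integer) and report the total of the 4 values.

502

Seoul: row 76–185 (AQI 101–150). (150−101)·(106−76)/(185−76) + 101 = 49·30/109 + 101 ≈ 114.49 → 114.
Johannesburg 297: bracket 186–304 → index 151–200; slope 49/118, offset 111.
AQI = 151 + 49/118·111 ≈ 197.09 ⇒ 197.
Houston: 235 ∈ [186, 304] ↔ index [151, 200].
151 + (235−186)·(200−151)/(304−186) = 151 + 49·49/118 ≈ 171.35, so AQI = 171.
Pittsburgh: row 0–35 (AQI 0–50). (50−0)·(14−0)/(35−0) + 0 = 50·14/35 + 0 ≈ 20.00 → 20.
AQIs: Seoul=114, Johannesburg=197, Houston=171, Pittsburgh=20. Sum = 114 + 197 + 171 + 20 = 502.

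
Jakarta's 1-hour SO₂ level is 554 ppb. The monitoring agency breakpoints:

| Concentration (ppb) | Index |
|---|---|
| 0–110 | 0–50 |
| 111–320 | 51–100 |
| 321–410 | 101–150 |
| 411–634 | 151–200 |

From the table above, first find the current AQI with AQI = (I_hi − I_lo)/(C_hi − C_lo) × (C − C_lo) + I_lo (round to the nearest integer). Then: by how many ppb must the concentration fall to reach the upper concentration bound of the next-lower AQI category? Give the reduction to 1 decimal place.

SO₂: 554 ∈ [411, 634] ↔ index [151, 200].
151 + (554−411)·(200−151)/(634−411) = 151 + 143·49/223 ≈ 182.42, so AQI = 182.
Current AQI 182 is in the Unhealthy range (151–200). The next-lower category tops out at AQI 150, whose upper concentration bound is 410 ppb.
Reduction needed = 554 − 410 = 144.0 ppb.

144.0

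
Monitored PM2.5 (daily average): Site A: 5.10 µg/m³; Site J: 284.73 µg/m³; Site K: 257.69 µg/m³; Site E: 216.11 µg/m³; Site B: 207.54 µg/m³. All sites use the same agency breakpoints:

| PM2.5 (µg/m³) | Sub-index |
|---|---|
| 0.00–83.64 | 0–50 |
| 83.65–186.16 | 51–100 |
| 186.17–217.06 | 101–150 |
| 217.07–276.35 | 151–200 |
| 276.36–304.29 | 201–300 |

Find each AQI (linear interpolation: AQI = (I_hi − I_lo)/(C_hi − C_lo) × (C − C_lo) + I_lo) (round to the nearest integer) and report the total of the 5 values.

Site A 5.10: bracket 0.00–83.64 → index 0–50; slope 50/83.64, offset 5.10.
AQI = 0 + 50/83.64·5.10 ≈ 3.05 ⇒ 3.
Site J: 284.73 ∈ [276.36, 304.29] ↔ index [201, 300].
201 + (284.73−276.36)·(300−201)/(304.29−276.36) = 201 + 8.37·99/27.93 ≈ 230.67, so AQI = 231.
Site K: 257.69 ∈ [217.07, 276.35] ↔ index [151, 200].
151 + (257.69−217.07)·(200−151)/(276.35−217.07) = 151 + 40.62·49/59.28 ≈ 184.58, so AQI = 185.
Site E 216.11: bracket 186.17–217.06 → index 101–150; slope 49/30.89, offset 29.94.
AQI = 101 + 49/30.89·29.94 ≈ 148.49 ⇒ 148.
Site B: 207.54 lies in 186.17–217.06, so I_lo=101, I_hi=150, C_lo=186.17, C_hi=217.06.
(150−101)/(217.06−186.17) × (207.54−186.17) + 101 = 49/30.89 × 21.37 + 101 ≈ 134.90 → 135.
AQIs: Site A=3, Site J=231, Site K=185, Site E=148, Site B=135. Sum = 3 + 231 + 185 + 148 + 135 = 702.

702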